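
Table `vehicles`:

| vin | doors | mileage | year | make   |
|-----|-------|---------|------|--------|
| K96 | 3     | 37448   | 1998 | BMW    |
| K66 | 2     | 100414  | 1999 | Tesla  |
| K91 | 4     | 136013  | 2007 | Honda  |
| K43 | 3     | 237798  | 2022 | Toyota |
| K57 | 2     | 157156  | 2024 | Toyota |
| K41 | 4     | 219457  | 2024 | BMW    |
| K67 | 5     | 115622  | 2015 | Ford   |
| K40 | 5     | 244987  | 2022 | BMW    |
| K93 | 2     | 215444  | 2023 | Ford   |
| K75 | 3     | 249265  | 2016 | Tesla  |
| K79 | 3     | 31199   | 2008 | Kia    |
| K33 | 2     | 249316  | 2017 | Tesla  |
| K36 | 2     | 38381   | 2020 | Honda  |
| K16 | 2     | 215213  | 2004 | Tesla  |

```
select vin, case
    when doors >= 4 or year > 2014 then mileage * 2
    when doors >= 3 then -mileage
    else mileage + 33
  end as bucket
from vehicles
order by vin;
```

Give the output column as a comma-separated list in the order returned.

vin=K16: ELSE → 215246
vin=K33: doors >= 4 or year > 2014 → 498632
vin=K36: doors >= 4 or year > 2014 → 76762
vin=K40: doors >= 4 or year > 2014 → 489974
vin=K41: doors >= 4 or year > 2014 → 438914
vin=K43: doors >= 4 or year > 2014 → 475596
vin=K57: doors >= 4 or year > 2014 → 314312
vin=K66: ELSE → 100447
vin=K67: doors >= 4 or year > 2014 → 231244
vin=K75: doors >= 4 or year > 2014 → 498530
vin=K79: doors >= 3 → -31199
vin=K91: doors >= 4 or year > 2014 → 272026
vin=K93: doors >= 4 or year > 2014 → 430888
vin=K96: doors >= 3 → -37448

215246, 498632, 76762, 489974, 438914, 475596, 314312, 100447, 231244, 498530, -31199, 272026, 430888, -37448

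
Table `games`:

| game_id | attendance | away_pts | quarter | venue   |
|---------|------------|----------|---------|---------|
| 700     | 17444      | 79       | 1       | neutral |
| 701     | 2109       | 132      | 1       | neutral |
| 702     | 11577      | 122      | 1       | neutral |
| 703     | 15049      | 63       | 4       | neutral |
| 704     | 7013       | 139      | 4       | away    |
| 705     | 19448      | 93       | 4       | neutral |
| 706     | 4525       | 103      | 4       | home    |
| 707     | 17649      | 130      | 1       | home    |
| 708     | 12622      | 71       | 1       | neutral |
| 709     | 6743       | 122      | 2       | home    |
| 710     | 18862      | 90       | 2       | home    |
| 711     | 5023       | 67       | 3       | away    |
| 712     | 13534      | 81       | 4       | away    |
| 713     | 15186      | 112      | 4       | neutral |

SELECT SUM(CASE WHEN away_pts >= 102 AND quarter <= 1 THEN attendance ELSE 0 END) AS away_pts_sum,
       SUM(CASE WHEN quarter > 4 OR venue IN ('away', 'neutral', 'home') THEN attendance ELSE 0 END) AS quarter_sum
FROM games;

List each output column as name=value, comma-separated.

away_pts_sum=31335, quarter_sum=166784

[away_pts_sum: away_pts >= 102 AND quarter <= 1]
game_id=700: ✗
game_id=701: ✓ → 2109
game_id=702: ✓ → 11577
game_id=703: ✗
game_id=704: ✗
game_id=705: ✗
game_id=706: ✗
game_id=707: ✓ → 17649
game_id=708: ✗
game_id=709: ✗
game_id=710: ✗
game_id=711: ✗
game_id=712: ✗
game_id=713: ✗
away_pts_sum = 2109 + 11577 + 17649 = 31335
—
[quarter_sum: quarter > 4 OR venue IN ('away', 'neutral', 'home')]
game_id=700: ✓ → 17444
game_id=701: ✓ → 2109
game_id=702: ✓ → 11577
game_id=703: ✓ → 15049
game_id=704: ✓ → 7013
game_id=705: ✓ → 19448
game_id=706: ✓ → 4525
game_id=707: ✓ → 17649
game_id=708: ✓ → 12622
game_id=709: ✓ → 6743
game_id=710: ✓ → 18862
game_id=711: ✓ → 5023
game_id=712: ✓ → 13534
game_id=713: ✓ → 15186
quarter_sum = 17444 + 2109 + 11577 + 15049 + 7013 + 19448 + 4525 + 17649 + 12622 + 6743 + 18862 + 5023 + 13534 + 15186 = 166784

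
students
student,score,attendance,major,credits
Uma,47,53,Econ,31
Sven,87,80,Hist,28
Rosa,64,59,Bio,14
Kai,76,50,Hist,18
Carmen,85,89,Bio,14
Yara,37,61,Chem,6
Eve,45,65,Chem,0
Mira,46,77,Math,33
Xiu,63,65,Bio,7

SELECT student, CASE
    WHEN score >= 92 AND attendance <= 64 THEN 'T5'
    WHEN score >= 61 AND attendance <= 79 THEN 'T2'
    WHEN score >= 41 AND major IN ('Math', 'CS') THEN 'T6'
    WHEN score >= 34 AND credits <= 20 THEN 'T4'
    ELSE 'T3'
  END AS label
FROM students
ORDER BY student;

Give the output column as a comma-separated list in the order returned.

student=Carmen: score >= 34 AND credits <= 20 → T4
student=Eve: score >= 34 AND credits <= 20 → T4
student=Kai: score >= 61 AND attendance <= 79 → T2
student=Mira: score >= 41 AND major IN ('Math', 'CS') → T6
student=Rosa: score >= 61 AND attendance <= 79 → T2
student=Sven: ELSE → T3
student=Uma: ELSE → T3
student=Xiu: score >= 61 AND attendance <= 79 → T2
student=Yara: score >= 34 AND credits <= 20 → T4

T4, T4, T2, T6, T2, T3, T3, T2, T4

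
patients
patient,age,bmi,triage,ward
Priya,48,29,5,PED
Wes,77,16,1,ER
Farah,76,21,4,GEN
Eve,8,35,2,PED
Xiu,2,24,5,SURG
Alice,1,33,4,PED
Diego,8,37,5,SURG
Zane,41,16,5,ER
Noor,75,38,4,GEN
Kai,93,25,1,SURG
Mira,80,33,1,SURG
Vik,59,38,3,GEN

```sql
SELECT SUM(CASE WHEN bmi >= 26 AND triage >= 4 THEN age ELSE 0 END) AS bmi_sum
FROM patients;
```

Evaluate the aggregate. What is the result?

patient=Priya: ✓ → 48
patient=Wes: ✗
patient=Farah: ✗
patient=Eve: ✗
patient=Xiu: ✗
patient=Alice: ✓ → 1
patient=Diego: ✓ → 8
patient=Zane: ✗
patient=Noor: ✓ → 75
patient=Kai: ✗
patient=Mira: ✗
patient=Vik: ✗
bmi_sum = 48 + 1 + 8 + 75 = 132

132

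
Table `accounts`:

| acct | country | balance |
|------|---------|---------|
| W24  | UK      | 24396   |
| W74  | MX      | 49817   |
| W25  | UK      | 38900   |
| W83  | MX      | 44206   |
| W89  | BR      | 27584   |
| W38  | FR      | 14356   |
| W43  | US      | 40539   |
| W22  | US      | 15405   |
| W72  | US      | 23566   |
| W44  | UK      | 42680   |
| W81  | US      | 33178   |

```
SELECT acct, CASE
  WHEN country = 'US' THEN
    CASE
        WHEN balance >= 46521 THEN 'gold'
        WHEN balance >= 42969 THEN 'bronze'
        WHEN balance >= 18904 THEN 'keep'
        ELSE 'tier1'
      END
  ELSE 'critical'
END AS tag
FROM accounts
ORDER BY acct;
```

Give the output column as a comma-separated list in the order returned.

acct=W22: country='US' → inner[ELSE] → tier1
acct=W24: country='UK' → outer ELSE → critical
acct=W25: country='UK' → outer ELSE → critical
acct=W38: country='FR' → outer ELSE → critical
acct=W43: country='US' → inner[balance >= 18904] → keep
acct=W44: country='UK' → outer ELSE → critical
acct=W72: country='US' → inner[balance >= 18904] → keep
acct=W74: country='MX' → outer ELSE → critical
acct=W81: country='US' → inner[balance >= 18904] → keep
acct=W83: country='MX' → outer ELSE → critical
acct=W89: country='BR' → outer ELSE → critical

tier1, critical, critical, critical, keep, critical, keep, critical, keep, critical, critical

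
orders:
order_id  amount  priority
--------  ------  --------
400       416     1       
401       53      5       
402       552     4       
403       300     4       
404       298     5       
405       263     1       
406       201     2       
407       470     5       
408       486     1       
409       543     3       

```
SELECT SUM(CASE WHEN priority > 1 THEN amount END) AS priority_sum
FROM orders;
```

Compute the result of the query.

order_id=400: ✗
order_id=401: ✓ → 53
order_id=402: ✓ → 552
order_id=403: ✓ → 300
order_id=404: ✓ → 298
order_id=405: ✗
order_id=406: ✓ → 201
order_id=407: ✓ → 470
order_id=408: ✗
order_id=409: ✓ → 543
priority_sum = 53 + 552 + 300 + 298 + 201 + 470 + 543 = 2417

2417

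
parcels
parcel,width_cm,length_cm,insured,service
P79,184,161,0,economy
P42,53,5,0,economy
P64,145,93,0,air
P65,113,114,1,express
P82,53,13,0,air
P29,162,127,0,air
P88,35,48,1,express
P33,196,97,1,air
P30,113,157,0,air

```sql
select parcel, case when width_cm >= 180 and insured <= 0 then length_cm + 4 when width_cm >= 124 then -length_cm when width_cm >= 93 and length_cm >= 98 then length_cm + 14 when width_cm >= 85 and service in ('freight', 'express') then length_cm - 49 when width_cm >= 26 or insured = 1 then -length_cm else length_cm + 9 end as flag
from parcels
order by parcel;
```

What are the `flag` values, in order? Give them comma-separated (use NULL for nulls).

-127, 171, -97, -5, -93, 128, 165, -13, -48

parcel=P29: width_cm >= 124 → -127
parcel=P30: width_cm >= 93 and length_cm >= 98 → 171
parcel=P33: width_cm >= 124 → -97
parcel=P42: width_cm >= 26 or insured = 1 → -5
parcel=P64: width_cm >= 124 → -93
parcel=P65: width_cm >= 93 and length_cm >= 98 → 128
parcel=P79: width_cm >= 180 and insured <= 0 → 165
parcel=P82: width_cm >= 26 or insured = 1 → -13
parcel=P88: width_cm >= 26 or insured = 1 → -48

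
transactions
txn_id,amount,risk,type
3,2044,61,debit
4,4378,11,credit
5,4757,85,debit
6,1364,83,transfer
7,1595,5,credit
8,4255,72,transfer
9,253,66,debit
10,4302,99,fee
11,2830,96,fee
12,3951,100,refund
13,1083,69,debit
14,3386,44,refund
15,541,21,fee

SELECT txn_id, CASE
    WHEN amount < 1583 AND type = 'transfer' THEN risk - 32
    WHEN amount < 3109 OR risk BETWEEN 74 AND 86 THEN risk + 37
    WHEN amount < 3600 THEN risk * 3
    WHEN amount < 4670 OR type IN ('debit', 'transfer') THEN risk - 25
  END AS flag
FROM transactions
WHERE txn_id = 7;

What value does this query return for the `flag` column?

42

txn_id = 7: amount=1595, risk=5, type=credit.
amount < 1583 AND type = 'transfer' → false
amount < 3109 OR risk BETWEEN 74 AND 86 → true → 42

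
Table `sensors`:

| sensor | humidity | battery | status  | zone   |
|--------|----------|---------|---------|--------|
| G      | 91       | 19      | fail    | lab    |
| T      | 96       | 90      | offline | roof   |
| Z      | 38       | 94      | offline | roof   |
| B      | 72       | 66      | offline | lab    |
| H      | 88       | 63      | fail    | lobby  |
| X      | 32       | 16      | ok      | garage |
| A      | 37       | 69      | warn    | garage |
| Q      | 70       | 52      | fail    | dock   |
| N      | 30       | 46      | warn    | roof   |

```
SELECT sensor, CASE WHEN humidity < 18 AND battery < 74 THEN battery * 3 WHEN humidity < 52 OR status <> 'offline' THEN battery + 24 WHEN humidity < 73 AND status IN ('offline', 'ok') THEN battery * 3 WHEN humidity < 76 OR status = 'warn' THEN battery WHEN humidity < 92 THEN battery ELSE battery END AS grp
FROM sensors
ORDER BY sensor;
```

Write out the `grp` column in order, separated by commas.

93, 198, 43, 87, 70, 76, 90, 40, 118

sensor=A: humidity < 52 OR status <> 'offline' → 93
sensor=B: humidity < 73 AND status IN ('offline', 'ok') → 198
sensor=G: humidity < 52 OR status <> 'offline' → 43
sensor=H: humidity < 52 OR status <> 'offline' → 87
sensor=N: humidity < 52 OR status <> 'offline' → 70
sensor=Q: humidity < 52 OR status <> 'offline' → 76
sensor=T: ELSE → 90
sensor=X: humidity < 52 OR status <> 'offline' → 40
sensor=Z: humidity < 52 OR status <> 'offline' → 118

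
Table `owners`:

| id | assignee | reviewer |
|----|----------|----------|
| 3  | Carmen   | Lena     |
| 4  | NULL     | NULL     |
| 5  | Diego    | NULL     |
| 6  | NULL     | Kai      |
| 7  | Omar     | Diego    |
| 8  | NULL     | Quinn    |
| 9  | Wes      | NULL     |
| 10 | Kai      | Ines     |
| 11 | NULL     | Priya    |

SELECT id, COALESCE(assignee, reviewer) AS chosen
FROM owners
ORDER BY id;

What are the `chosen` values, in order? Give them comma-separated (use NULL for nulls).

id=3: assignee=Carmen → Carmen
id=4: assignee=NULL, reviewer=NULL (all NULL) → NULL
id=5: assignee=Diego → Diego
id=6: assignee=NULL, reviewer=Kai → Kai
id=7: assignee=Omar → Omar
id=8: assignee=NULL, reviewer=Quinn → Quinn
id=9: assignee=Wes → Wes
id=10: assignee=Kai → Kai
id=11: assignee=NULL, reviewer=Priya → Priya

Carmen, NULL, Diego, Kai, Omar, Quinn, Wes, Kai, Priya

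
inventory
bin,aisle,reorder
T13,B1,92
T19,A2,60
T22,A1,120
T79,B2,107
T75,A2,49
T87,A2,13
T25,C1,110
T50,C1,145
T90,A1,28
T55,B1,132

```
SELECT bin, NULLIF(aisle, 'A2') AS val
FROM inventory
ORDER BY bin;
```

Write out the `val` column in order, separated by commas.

bin=T13: aisle=B1 vs A2: differ → B1
bin=T19: aisle=A2 vs A2: equal → NULL
bin=T22: aisle=A1 vs A2: differ → A1
bin=T25: aisle=C1 vs A2: differ → C1
bin=T50: aisle=C1 vs A2: differ → C1
bin=T55: aisle=B1 vs A2: differ → B1
bin=T75: aisle=A2 vs A2: equal → NULL
bin=T79: aisle=B2 vs A2: differ → B2
bin=T87: aisle=A2 vs A2: equal → NULL
bin=T90: aisle=A1 vs A2: differ → A1

B1, NULL, A1, C1, C1, B1, NULL, B2, NULL, A1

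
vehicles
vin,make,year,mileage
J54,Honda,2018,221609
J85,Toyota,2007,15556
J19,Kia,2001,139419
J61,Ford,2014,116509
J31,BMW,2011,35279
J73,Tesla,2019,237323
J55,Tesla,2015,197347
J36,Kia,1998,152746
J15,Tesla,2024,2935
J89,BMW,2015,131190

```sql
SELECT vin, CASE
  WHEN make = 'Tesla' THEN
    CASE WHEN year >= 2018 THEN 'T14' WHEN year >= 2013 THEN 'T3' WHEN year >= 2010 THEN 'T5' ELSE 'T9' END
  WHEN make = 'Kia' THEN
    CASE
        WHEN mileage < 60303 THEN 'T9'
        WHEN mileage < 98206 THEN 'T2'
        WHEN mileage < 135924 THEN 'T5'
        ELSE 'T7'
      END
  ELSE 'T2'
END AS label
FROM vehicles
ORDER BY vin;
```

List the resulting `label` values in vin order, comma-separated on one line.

vin=J15: make='Tesla' → inner[year >= 2018] → T14
vin=J19: make='Kia' → inner[ELSE] → T7
vin=J31: make='BMW' → outer ELSE → T2
vin=J36: make='Kia' → inner[ELSE] → T7
vin=J54: make='Honda' → outer ELSE → T2
vin=J55: make='Tesla' → inner[year >= 2013] → T3
vin=J61: make='Ford' → outer ELSE → T2
vin=J73: make='Tesla' → inner[year >= 2018] → T14
vin=J85: make='Toyota' → outer ELSE → T2
vin=J89: make='BMW' → outer ELSE → T2

T14, T7, T2, T7, T2, T3, T2, T14, T2, T2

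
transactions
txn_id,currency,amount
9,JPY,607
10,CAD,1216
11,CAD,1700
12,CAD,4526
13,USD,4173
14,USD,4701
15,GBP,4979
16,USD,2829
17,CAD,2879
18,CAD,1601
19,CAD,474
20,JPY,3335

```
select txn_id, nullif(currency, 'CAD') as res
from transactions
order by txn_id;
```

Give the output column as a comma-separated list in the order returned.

txn_id=9: currency=JPY vs CAD: differ → JPY
txn_id=10: currency=CAD vs CAD: equal → NULL
txn_id=11: currency=CAD vs CAD: equal → NULL
txn_id=12: currency=CAD vs CAD: equal → NULL
txn_id=13: currency=USD vs CAD: differ → USD
txn_id=14: currency=USD vs CAD: differ → USD
txn_id=15: currency=GBP vs CAD: differ → GBP
txn_id=16: currency=USD vs CAD: differ → USD
txn_id=17: currency=CAD vs CAD: equal → NULL
txn_id=18: currency=CAD vs CAD: equal → NULL
txn_id=19: currency=CAD vs CAD: equal → NULL
txn_id=20: currency=JPY vs CAD: differ → JPY

JPY, NULL, NULL, NULL, USD, USD, GBP, USD, NULL, NULL, NULL, JPY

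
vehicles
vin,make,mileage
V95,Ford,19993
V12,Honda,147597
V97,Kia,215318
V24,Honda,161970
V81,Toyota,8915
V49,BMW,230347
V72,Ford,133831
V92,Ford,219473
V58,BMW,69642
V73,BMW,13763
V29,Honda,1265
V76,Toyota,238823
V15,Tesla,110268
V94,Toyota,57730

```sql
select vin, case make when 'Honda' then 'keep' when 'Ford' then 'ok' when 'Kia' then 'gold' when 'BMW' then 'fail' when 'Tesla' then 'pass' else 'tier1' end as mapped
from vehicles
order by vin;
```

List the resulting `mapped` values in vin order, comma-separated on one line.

keep, pass, keep, keep, fail, fail, ok, fail, tier1, tier1, ok, tier1, ok, gold

vin=V12: make='Honda' → keep
vin=V15: make='Tesla' → pass
vin=V24: make='Honda' → keep
vin=V29: make='Honda' → keep
vin=V49: make='BMW' → fail
vin=V58: make='BMW' → fail
vin=V72: make='Ford' → ok
vin=V73: make='BMW' → fail
vin=V76: ELSE → tier1
vin=V81: ELSE → tier1
vin=V92: make='Ford' → ok
vin=V94: ELSE → tier1
vin=V95: make='Ford' → ok
vin=V97: make='Kia' → gold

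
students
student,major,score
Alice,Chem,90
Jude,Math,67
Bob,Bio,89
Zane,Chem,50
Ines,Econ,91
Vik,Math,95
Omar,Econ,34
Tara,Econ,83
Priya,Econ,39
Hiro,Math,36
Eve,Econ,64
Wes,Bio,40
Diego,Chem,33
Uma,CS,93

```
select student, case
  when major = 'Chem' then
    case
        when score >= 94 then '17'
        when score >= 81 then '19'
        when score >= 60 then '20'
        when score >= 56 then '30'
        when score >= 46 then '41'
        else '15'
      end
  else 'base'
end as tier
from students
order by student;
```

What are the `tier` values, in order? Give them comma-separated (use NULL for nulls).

student=Alice: major='Chem' → inner[score >= 81] → 19
student=Bob: major='Bio' → outer ELSE → base
student=Diego: major='Chem' → inner[ELSE] → 15
student=Eve: major='Econ' → outer ELSE → base
student=Hiro: major='Math' → outer ELSE → base
student=Ines: major='Econ' → outer ELSE → base
student=Jude: major='Math' → outer ELSE → base
student=Omar: major='Econ' → outer ELSE → base
student=Priya: major='Econ' → outer ELSE → base
student=Tara: major='Econ' → outer ELSE → base
student=Uma: major='CS' → outer ELSE → base
student=Vik: major='Math' → outer ELSE → base
student=Wes: major='Bio' → outer ELSE → base
student=Zane: major='Chem' → inner[score >= 46] → 41

19, base, 15, base, base, base, base, base, base, base, base, base, base, 41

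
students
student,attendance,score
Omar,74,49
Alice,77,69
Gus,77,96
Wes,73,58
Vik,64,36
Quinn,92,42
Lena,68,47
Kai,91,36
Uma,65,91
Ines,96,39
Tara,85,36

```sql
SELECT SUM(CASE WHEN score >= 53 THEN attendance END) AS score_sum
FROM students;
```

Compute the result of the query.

student=Omar: ✗
student=Alice: ✓ → 77
student=Gus: ✓ → 77
student=Wes: ✓ → 73
student=Vik: ✗
student=Quinn: ✗
student=Lena: ✗
student=Kai: ✗
student=Uma: ✓ → 65
student=Ines: ✗
student=Tara: ✗
score_sum = 77 + 77 + 73 + 65 = 292

292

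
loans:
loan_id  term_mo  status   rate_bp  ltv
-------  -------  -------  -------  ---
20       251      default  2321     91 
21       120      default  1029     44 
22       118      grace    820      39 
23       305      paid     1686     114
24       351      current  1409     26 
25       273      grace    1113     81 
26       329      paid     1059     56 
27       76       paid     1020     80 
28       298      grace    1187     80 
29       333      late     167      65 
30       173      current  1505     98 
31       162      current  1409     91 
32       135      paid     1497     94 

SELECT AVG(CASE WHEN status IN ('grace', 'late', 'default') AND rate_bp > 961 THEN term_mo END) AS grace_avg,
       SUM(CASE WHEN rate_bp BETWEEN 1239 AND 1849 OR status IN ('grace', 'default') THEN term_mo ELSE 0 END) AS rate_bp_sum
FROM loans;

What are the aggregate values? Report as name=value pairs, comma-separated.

grace_avg=235.5, rate_bp_sum=2186

[grace_avg: status IN ('grace', 'late', 'default') AND rate_bp > 961]
loan_id=20: ✓ → 251
loan_id=21: ✓ → 120
loan_id=22: ✗
loan_id=23: ✗
loan_id=24: ✗
loan_id=25: ✓ → 273
loan_id=26: ✗
loan_id=27: ✗
loan_id=28: ✓ → 298
loan_id=29: ✗
loan_id=30: ✗
loan_id=31: ✗
loan_id=32: ✗
grace_avg = (251 + 120 + 273 + 298) / 4 = 235.5
—
[rate_bp_sum: rate_bp BETWEEN 1239 AND 1849 OR status IN ('grace', 'default')]
loan_id=20: ✓ → 251
loan_id=21: ✓ → 120
loan_id=22: ✓ → 118
loan_id=23: ✓ → 305
loan_id=24: ✓ → 351
loan_id=25: ✓ → 273
loan_id=26: ✗
loan_id=27: ✗
loan_id=28: ✓ → 298
loan_id=29: ✗
loan_id=30: ✓ → 173
loan_id=31: ✓ → 162
loan_id=32: ✓ → 135
rate_bp_sum = 251 + 120 + 118 + 305 + 351 + 273 + 298 + 173 + 162 + 135 = 2186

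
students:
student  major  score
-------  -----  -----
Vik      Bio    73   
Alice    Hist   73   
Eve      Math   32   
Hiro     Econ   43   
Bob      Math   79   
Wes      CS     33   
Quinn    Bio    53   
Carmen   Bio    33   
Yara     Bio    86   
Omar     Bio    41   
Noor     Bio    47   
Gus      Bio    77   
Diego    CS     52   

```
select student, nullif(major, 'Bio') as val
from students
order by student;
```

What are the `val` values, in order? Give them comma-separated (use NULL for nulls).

Hist, Math, NULL, CS, Math, NULL, Econ, NULL, NULL, NULL, NULL, CS, NULL

student=Alice: major=Hist vs Bio: differ → Hist
student=Bob: major=Math vs Bio: differ → Math
student=Carmen: major=Bio vs Bio: equal → NULL
student=Diego: major=CS vs Bio: differ → CS
student=Eve: major=Math vs Bio: differ → Math
student=Gus: major=Bio vs Bio: equal → NULL
student=Hiro: major=Econ vs Bio: differ → Econ
student=Noor: major=Bio vs Bio: equal → NULL
student=Omar: major=Bio vs Bio: equal → NULL
student=Quinn: major=Bio vs Bio: equal → NULL
student=Vik: major=Bio vs Bio: equal → NULL
student=Wes: major=CS vs Bio: differ → CS
student=Yara: major=Bio vs Bio: equal → NULL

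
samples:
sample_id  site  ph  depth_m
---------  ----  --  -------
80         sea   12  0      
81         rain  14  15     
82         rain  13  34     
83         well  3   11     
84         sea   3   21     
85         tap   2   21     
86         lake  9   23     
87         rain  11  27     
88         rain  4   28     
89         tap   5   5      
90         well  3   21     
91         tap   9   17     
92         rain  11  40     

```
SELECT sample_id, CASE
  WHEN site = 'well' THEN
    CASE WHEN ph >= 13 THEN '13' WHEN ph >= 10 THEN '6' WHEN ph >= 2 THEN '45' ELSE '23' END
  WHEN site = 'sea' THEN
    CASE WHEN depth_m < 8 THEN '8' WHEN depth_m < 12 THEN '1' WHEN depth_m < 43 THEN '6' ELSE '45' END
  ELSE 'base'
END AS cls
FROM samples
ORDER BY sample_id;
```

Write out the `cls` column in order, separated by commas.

sample_id=80: site='sea' → inner[depth_m < 8] → 8
sample_id=81: site='rain' → outer ELSE → base
sample_id=82: site='rain' → outer ELSE → base
sample_id=83: site='well' → inner[ph >= 2] → 45
sample_id=84: site='sea' → inner[depth_m < 43] → 6
sample_id=85: site='tap' → outer ELSE → base
sample_id=86: site='lake' → outer ELSE → base
sample_id=87: site='rain' → outer ELSE → base
sample_id=88: site='rain' → outer ELSE → base
sample_id=89: site='tap' → outer ELSE → base
sample_id=90: site='well' → inner[ph >= 2] → 45
sample_id=91: site='tap' → outer ELSE → base
sample_id=92: site='rain' → outer ELSE → base

8, base, base, 45, 6, base, base, base, base, base, 45, base, base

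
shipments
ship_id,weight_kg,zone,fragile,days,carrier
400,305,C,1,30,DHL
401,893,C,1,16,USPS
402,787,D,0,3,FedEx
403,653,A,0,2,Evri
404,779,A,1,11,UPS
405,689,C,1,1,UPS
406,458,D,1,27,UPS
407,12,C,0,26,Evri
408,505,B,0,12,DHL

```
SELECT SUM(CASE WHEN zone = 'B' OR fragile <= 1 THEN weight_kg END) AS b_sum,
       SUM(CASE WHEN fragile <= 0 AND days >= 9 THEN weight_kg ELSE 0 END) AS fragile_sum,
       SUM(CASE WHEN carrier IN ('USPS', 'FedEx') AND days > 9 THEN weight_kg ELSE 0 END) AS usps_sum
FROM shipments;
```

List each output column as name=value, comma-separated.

[b_sum: zone = 'B' OR fragile <= 1]
ship_id=400: ✓ → 305
ship_id=401: ✓ → 893
ship_id=402: ✓ → 787
ship_id=403: ✓ → 653
ship_id=404: ✓ → 779
ship_id=405: ✓ → 689
ship_id=406: ✓ → 458
ship_id=407: ✓ → 12
ship_id=408: ✓ → 505
b_sum = 305 + 893 + 787 + 653 + 779 + 689 + 458 + 12 + 505 = 5081
—
[fragile_sum: fragile <= 0 AND days >= 9]
ship_id=400: ✗
ship_id=401: ✗
ship_id=402: ✗
ship_id=403: ✗
ship_id=404: ✗
ship_id=405: ✗
ship_id=406: ✗
ship_id=407: ✓ → 12
ship_id=408: ✓ → 505
fragile_sum = 12 + 505 = 517
—
[usps_sum: carrier IN ('USPS', 'FedEx') AND days > 9]
ship_id=400: ✗
ship_id=401: ✓ → 893
ship_id=402: ✗
ship_id=403: ✗
ship_id=404: ✗
ship_id=405: ✗
ship_id=406: ✗
ship_id=407: ✗
ship_id=408: ✗
usps_sum = 893

b_sum=5081, fragile_sum=517, usps_sum=893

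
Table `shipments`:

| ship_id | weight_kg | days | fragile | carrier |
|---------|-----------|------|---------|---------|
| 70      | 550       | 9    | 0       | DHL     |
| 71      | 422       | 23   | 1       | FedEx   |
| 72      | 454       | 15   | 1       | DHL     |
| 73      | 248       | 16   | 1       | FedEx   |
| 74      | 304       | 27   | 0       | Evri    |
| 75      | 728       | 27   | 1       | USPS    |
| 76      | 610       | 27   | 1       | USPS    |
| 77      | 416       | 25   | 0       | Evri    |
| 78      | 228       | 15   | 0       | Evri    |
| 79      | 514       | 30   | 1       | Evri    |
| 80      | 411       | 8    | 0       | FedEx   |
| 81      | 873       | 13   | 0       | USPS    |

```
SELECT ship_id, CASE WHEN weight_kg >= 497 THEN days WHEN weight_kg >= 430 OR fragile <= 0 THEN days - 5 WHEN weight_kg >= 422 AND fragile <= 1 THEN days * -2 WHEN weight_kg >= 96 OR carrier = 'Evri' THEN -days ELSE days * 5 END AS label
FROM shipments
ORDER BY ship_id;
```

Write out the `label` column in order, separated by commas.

ship_id=70: weight_kg >= 497 → 9
ship_id=71: weight_kg >= 422 AND fragile <= 1 → -46
ship_id=72: weight_kg >= 430 OR fragile <= 0 → 10
ship_id=73: weight_kg >= 96 OR carrier = 'Evri' → -16
ship_id=74: weight_kg >= 430 OR fragile <= 0 → 22
ship_id=75: weight_kg >= 497 → 27
ship_id=76: weight_kg >= 497 → 27
ship_id=77: weight_kg >= 430 OR fragile <= 0 → 20
ship_id=78: weight_kg >= 430 OR fragile <= 0 → 10
ship_id=79: weight_kg >= 497 → 30
ship_id=80: weight_kg >= 430 OR fragile <= 0 → 3
ship_id=81: weight_kg >= 497 → 13

9, -46, 10, -16, 22, 27, 27, 20, 10, 30, 3, 13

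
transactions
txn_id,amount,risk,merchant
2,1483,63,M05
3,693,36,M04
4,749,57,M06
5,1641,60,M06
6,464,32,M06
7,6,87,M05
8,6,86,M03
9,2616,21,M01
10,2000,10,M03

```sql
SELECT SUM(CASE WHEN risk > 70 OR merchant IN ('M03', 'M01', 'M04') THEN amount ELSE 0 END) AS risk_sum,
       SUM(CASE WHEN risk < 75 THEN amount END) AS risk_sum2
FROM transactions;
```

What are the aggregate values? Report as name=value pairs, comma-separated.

[risk_sum: risk > 70 OR merchant IN ('M03', 'M01', 'M04')]
txn_id=2: ✗
txn_id=3: ✓ → 693
txn_id=4: ✗
txn_id=5: ✗
txn_id=6: ✗
txn_id=7: ✓ → 6
txn_id=8: ✓ → 6
txn_id=9: ✓ → 2616
txn_id=10: ✓ → 2000
risk_sum = 693 + 6 + 6 + 2616 + 2000 = 5321
—
[risk_sum2: risk < 75]
txn_id=2: ✓ → 1483
txn_id=3: ✓ → 693
txn_id=4: ✓ → 749
txn_id=5: ✓ → 1641
txn_id=6: ✓ → 464
txn_id=7: ✗
txn_id=8: ✗
txn_id=9: ✓ → 2616
txn_id=10: ✓ → 2000
risk_sum2 = 1483 + 693 + 749 + 1641 + 464 + 2616 + 2000 = 9646

risk_sum=5321, risk_sum2=9646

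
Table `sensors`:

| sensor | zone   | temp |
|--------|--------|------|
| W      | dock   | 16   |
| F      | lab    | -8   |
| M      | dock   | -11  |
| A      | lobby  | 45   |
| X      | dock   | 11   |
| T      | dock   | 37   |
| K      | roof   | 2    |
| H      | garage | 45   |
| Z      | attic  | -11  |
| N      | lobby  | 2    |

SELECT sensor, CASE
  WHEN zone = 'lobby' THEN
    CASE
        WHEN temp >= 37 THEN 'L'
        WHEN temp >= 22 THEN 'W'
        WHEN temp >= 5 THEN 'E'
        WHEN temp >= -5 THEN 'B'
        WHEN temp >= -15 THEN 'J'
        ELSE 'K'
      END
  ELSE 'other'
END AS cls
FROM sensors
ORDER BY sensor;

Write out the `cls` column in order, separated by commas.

sensor=A: zone='lobby' → inner[temp >= 37] → L
sensor=F: zone='lab' → outer ELSE → other
sensor=H: zone='garage' → outer ELSE → other
sensor=K: zone='roof' → outer ELSE → other
sensor=M: zone='dock' → outer ELSE → other
sensor=N: zone='lobby' → inner[temp >= -5] → B
sensor=T: zone='dock' → outer ELSE → other
sensor=W: zone='dock' → outer ELSE → other
sensor=X: zone='dock' → outer ELSE → other
sensor=Z: zone='attic' → outer ELSE → other

L, other, other, other, other, B, other, other, other, other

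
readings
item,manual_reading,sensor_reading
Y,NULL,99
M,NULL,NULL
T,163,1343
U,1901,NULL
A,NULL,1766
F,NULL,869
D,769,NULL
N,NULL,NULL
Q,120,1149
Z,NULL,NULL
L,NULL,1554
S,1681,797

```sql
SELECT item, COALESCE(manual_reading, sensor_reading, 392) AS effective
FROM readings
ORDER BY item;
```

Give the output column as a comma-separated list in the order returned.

item=A: manual_reading=NULL, sensor_reading=1766 → 1766
item=D: manual_reading=769 → 769
item=F: manual_reading=NULL, sensor_reading=869 → 869
item=L: manual_reading=NULL, sensor_reading=1554 → 1554
item=M: manual_reading=NULL, sensor_reading=NULL, → literal 392 → 392
item=N: manual_reading=NULL, sensor_reading=NULL, → literal 392 → 392
item=Q: manual_reading=120 → 120
item=S: manual_reading=1681 → 1681
item=T: manual_reading=163 → 163
item=U: manual_reading=1901 → 1901
item=Y: manual_reading=NULL, sensor_reading=99 → 99
item=Z: manual_reading=NULL, sensor_reading=NULL, → literal 392 → 392

1766, 769, 869, 1554, 392, 392, 120, 1681, 163, 1901, 99, 392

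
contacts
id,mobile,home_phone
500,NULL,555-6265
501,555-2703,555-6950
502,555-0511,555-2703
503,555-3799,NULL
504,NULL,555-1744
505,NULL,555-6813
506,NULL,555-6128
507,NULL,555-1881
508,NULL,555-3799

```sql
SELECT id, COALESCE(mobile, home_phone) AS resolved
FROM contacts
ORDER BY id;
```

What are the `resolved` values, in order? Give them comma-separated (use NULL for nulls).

id=500: mobile=NULL, home_phone=555-6265 → 555-6265
id=501: mobile=555-2703 → 555-2703
id=502: mobile=555-0511 → 555-0511
id=503: mobile=555-3799 → 555-3799
id=504: mobile=NULL, home_phone=555-1744 → 555-1744
id=505: mobile=NULL, home_phone=555-6813 → 555-6813
id=506: mobile=NULL, home_phone=555-6128 → 555-6128
id=507: mobile=NULL, home_phone=555-1881 → 555-1881
id=508: mobile=NULL, home_phone=555-3799 → 555-3799

555-6265, 555-2703, 555-0511, 555-3799, 555-1744, 555-6813, 555-6128, 555-1881, 555-3799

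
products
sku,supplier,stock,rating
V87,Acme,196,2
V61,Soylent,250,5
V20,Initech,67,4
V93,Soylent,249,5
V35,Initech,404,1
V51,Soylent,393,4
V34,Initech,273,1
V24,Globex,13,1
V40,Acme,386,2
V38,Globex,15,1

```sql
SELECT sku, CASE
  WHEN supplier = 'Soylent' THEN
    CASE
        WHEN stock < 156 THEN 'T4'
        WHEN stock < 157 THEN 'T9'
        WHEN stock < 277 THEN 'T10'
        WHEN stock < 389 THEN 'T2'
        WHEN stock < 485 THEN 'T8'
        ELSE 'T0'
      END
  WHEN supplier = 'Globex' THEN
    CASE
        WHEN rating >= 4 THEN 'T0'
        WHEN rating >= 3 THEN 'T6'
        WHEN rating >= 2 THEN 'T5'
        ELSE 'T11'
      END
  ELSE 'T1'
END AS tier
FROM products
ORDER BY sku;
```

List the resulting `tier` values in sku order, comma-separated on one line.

T1, T11, T1, T1, T11, T1, T8, T10, T1, T10

sku=V20: supplier='Initech' → outer ELSE → T1
sku=V24: supplier='Globex' → inner[ELSE] → T11
sku=V34: supplier='Initech' → outer ELSE → T1
sku=V35: supplier='Initech' → outer ELSE → T1
sku=V38: supplier='Globex' → inner[ELSE] → T11
sku=V40: supplier='Acme' → outer ELSE → T1
sku=V51: supplier='Soylent' → inner[stock < 485] → T8
sku=V61: supplier='Soylent' → inner[stock < 277] → T10
sku=V87: supplier='Acme' → outer ELSE → T1
sku=V93: supplier='Soylent' → inner[stock < 277] → T10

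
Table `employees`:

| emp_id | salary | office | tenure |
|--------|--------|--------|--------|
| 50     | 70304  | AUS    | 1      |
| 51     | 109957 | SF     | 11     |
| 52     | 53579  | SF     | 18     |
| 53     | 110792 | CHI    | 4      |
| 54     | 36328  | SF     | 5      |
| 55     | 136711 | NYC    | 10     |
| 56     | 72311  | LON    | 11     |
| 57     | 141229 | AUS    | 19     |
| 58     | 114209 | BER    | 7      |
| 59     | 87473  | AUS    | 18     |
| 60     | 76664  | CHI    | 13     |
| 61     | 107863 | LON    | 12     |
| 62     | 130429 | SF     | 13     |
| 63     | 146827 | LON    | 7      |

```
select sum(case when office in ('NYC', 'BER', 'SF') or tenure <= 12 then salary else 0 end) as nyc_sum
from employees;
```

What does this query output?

emp_id=50: ✓ → 70304
emp_id=51: ✓ → 109957
emp_id=52: ✓ → 53579
emp_id=53: ✓ → 110792
emp_id=54: ✓ → 36328
emp_id=55: ✓ → 136711
emp_id=56: ✓ → 72311
emp_id=57: ✗
emp_id=58: ✓ → 114209
emp_id=59: ✗
emp_id=60: ✗
emp_id=61: ✓ → 107863
emp_id=62: ✓ → 130429
emp_id=63: ✓ → 146827
nyc_sum = 70304 + 109957 + 53579 + 110792 + 36328 + 136711 + 72311 + 114209 + 107863 + 130429 + 146827 = 1089310

1089310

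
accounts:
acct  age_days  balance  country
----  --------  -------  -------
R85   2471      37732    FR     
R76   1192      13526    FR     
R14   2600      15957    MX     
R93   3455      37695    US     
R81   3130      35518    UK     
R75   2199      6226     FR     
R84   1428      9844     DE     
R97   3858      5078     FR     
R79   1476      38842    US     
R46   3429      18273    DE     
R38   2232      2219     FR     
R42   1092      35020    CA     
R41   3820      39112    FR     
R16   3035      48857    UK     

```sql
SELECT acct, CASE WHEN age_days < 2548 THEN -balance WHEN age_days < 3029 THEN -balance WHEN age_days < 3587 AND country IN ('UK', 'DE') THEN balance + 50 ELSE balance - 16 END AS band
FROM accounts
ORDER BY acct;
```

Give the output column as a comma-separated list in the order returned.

-15957, 48907, -2219, 39096, -35020, 18323, -6226, -13526, -38842, 35568, -9844, -37732, 37679, 5062

acct=R14: age_days < 3029 → -15957
acct=R16: age_days < 3587 AND country IN ('UK', 'DE') → 48907
acct=R38: age_days < 2548 → -2219
acct=R41: ELSE → 39096
acct=R42: age_days < 2548 → -35020
acct=R46: age_days < 3587 AND country IN ('UK', 'DE') → 18323
acct=R75: age_days < 2548 → -6226
acct=R76: age_days < 2548 → -13526
acct=R79: age_days < 2548 → -38842
acct=R81: age_days < 3587 AND country IN ('UK', 'DE') → 35568
acct=R84: age_days < 2548 → -9844
acct=R85: age_days < 2548 → -37732
acct=R93: ELSE → 37679
acct=R97: ELSE → 5062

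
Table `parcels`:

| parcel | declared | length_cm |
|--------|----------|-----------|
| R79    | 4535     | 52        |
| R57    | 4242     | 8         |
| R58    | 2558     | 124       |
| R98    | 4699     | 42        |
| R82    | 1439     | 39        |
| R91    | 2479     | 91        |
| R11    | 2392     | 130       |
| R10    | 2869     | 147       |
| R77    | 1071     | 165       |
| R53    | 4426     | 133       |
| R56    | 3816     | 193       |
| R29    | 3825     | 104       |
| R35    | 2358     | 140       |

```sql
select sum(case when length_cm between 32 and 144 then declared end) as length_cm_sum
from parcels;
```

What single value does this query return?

28711

parcel=R79: ✓ → 4535
parcel=R57: ✗
parcel=R58: ✓ → 2558
parcel=R98: ✓ → 4699
parcel=R82: ✓ → 1439
parcel=R91: ✓ → 2479
parcel=R11: ✓ → 2392
parcel=R10: ✗
parcel=R77: ✗
parcel=R53: ✓ → 4426
parcel=R56: ✗
parcel=R29: ✓ → 3825
parcel=R35: ✓ → 2358
length_cm_sum = 4535 + 2558 + 4699 + 1439 + 2479 + 2392 + 4426 + 3825 + 2358 = 28711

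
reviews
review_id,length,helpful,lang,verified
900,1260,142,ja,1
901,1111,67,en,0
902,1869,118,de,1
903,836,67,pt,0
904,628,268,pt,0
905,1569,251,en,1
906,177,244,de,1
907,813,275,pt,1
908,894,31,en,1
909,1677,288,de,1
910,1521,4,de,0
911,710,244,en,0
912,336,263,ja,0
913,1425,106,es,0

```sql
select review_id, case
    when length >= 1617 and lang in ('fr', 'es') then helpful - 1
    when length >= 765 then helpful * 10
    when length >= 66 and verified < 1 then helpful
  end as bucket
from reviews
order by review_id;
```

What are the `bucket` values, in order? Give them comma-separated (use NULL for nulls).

review_id=900: length >= 765 → 1420
review_id=901: length >= 765 → 670
review_id=902: length >= 765 → 1180
review_id=903: length >= 765 → 670
review_id=904: length >= 66 and verified < 1 → 268
review_id=905: length >= 765 → 2510
review_id=906: (no match → NULL) → NULL
review_id=907: length >= 765 → 2750
review_id=908: length >= 765 → 310
review_id=909: length >= 765 → 2880
review_id=910: length >= 765 → 40
review_id=911: length >= 66 and verified < 1 → 244
review_id=912: length >= 66 and verified < 1 → 263
review_id=913: length >= 765 → 1060

1420, 670, 1180, 670, 268, 2510, NULL, 2750, 310, 2880, 40, 244, 263, 1060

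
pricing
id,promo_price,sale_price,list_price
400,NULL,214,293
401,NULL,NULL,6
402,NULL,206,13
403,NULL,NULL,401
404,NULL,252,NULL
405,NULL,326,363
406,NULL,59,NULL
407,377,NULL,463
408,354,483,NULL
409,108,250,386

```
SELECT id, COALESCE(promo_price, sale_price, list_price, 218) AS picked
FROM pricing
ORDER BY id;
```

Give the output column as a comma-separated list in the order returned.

id=400: promo_price=NULL, sale_price=214 → 214
id=401: promo_price=NULL, sale_price=NULL, list_price=6 → 6
id=402: promo_price=NULL, sale_price=206 → 206
id=403: promo_price=NULL, sale_price=NULL, list_price=401 → 401
id=404: promo_price=NULL, sale_price=252 → 252
id=405: promo_price=NULL, sale_price=326 → 326
id=406: promo_price=NULL, sale_price=59 → 59
id=407: promo_price=377 → 377
id=408: promo_price=354 → 354
id=409: promo_price=108 → 108

214, 6, 206, 401, 252, 326, 59, 377, 354, 108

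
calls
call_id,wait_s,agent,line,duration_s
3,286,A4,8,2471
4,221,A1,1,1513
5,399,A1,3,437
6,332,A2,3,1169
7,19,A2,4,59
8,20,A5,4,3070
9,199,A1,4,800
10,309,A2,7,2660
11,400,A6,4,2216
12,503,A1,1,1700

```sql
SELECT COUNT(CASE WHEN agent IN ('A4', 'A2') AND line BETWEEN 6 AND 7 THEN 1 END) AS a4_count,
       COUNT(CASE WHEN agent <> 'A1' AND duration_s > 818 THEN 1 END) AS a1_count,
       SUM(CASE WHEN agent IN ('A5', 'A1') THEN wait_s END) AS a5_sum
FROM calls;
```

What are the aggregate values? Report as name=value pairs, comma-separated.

a4_count=1, a1_count=5, a5_sum=1342

[a4_count: agent IN ('A4', 'A2') AND line BETWEEN 6 AND 7]
call_id=3: ✗
call_id=4: ✗
call_id=5: ✗
call_id=6: ✗
call_id=7: ✗
call_id=8: ✗
call_id=9: ✗
call_id=10: ✓ → 1
call_id=11: ✗
call_id=12: ✗
a4_count = COUNT(1) = 1
—
[a1_count: agent <> 'A1' AND duration_s > 818]
call_id=3: ✓ → 1
call_id=4: ✗
call_id=5: ✗
call_id=6: ✓ → 1
call_id=7: ✗
call_id=8: ✓ → 1
call_id=9: ✗
call_id=10: ✓ → 1
call_id=11: ✓ → 1
call_id=12: ✗
a1_count = COUNT(1, 1, 1, 1, 1) = 5
—
[a5_sum: agent IN ('A5', 'A1')]
call_id=3: ✗
call_id=4: ✓ → 221
call_id=5: ✓ → 399
call_id=6: ✗
call_id=7: ✗
call_id=8: ✓ → 20
call_id=9: ✓ → 199
call_id=10: ✗
call_id=11: ✗
call_id=12: ✓ → 503
a5_sum = 221 + 399 + 20 + 199 + 503 = 1342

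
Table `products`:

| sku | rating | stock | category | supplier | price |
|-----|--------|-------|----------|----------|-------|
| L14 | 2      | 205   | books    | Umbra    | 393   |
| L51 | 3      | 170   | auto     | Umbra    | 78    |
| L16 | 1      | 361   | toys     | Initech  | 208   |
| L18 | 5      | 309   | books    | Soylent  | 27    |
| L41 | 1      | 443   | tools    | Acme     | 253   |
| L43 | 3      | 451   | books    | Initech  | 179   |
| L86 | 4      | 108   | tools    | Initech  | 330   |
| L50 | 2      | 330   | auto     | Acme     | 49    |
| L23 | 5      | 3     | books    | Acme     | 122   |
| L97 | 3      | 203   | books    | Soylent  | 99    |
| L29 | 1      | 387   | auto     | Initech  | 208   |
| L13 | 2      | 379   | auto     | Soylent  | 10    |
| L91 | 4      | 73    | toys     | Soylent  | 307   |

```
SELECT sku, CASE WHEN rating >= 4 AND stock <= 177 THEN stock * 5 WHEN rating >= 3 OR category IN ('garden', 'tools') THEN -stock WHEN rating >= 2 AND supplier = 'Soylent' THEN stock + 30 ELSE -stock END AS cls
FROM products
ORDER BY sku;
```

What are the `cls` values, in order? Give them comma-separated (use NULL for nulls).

409, -205, -361, -309, 15, -387, -443, -451, -330, -170, 540, 365, -203

sku=L13: rating >= 2 AND supplier = 'Soylent' → 409
sku=L14: ELSE → -205
sku=L16: ELSE → -361
sku=L18: rating >= 3 OR category IN ('garden', 'tools') → -309
sku=L23: rating >= 4 AND stock <= 177 → 15
sku=L29: ELSE → -387
sku=L41: rating >= 3 OR category IN ('garden', 'tools') → -443
sku=L43: rating >= 3 OR category IN ('garden', 'tools') → -451
sku=L50: ELSE → -330
sku=L51: rating >= 3 OR category IN ('garden', 'tools') → -170
sku=L86: rating >= 4 AND stock <= 177 → 540
sku=L91: rating >= 4 AND stock <= 177 → 365
sku=L97: rating >= 3 OR category IN ('garden', 'tools') → -203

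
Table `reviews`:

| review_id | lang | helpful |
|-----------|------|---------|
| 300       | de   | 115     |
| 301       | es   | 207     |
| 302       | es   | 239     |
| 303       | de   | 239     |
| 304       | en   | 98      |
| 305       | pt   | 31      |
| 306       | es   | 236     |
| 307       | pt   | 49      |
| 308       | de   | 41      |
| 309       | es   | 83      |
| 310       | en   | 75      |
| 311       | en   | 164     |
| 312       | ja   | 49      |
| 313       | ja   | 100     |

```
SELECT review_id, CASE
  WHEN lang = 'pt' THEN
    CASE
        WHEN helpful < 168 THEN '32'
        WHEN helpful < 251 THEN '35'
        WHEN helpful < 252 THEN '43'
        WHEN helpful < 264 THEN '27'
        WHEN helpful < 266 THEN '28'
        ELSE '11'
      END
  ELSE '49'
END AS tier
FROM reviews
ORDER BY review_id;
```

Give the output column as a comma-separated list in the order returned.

49, 49, 49, 49, 49, 32, 49, 32, 49, 49, 49, 49, 49, 49

review_id=300: lang='de' → outer ELSE → 49
review_id=301: lang='es' → outer ELSE → 49
review_id=302: lang='es' → outer ELSE → 49
review_id=303: lang='de' → outer ELSE → 49
review_id=304: lang='en' → outer ELSE → 49
review_id=305: lang='pt' → inner[helpful < 168] → 32
review_id=306: lang='es' → outer ELSE → 49
review_id=307: lang='pt' → inner[helpful < 168] → 32
review_id=308: lang='de' → outer ELSE → 49
review_id=309: lang='es' → outer ELSE → 49
review_id=310: lang='en' → outer ELSE → 49
review_id=311: lang='en' → outer ELSE → 49
review_id=312: lang='ja' → outer ELSE → 49
review_id=313: lang='ja' → outer ELSE → 49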